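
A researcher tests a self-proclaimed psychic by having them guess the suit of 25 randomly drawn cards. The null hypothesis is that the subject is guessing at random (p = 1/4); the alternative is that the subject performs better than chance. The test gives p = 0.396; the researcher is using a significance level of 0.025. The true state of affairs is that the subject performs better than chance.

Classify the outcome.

Since p = 0.396 ≥ α = 0.025, H₀ is not rejected.
H₀ is false (actually the subject performs better than chance).
Failing to reject a false H₀ is a Type II error.

Type II error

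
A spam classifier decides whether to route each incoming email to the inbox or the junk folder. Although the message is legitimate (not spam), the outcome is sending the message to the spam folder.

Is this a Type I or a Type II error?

Type I error

The null hypothesis here is that the message is legitimate (not spam).
'Sending the message to the spam folder' corresponds to rejecting H₀.
H₀ was rejected but H₀ is true — a Type I error (false positive).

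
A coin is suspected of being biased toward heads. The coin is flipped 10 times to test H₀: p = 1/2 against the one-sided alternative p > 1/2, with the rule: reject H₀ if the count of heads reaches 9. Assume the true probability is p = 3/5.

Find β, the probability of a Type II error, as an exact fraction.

9312916/9765625

β = P(fail to reject H₀ | Ha true) = P(X ≤ 8 | p = 3/5), X ~ Binomial(10, 3/5).
Summing C(10,j)·(3/5)^j·(2/5)^{10-j} for j = 0..8 gives 9312916/9765625.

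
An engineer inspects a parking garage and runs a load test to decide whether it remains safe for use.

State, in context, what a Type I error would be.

With the conventional null hypothesis that the structure meets the required load capacity (safe):
A Type I error is rejecting H₀ when H₀ is true.
Here that means closing the structure for repairs when actually the structure meets the required load capacity (safe).

A Type I error would mean concluding that the structure is structurally deficient when in fact the structure meets the required load capacity (safe).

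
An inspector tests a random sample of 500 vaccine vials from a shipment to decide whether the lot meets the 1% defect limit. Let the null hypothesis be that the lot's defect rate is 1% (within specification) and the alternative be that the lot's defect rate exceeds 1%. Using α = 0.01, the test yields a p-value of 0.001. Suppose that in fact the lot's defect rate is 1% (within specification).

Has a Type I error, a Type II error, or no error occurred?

Type I error

Since p = 0.001 < α = 0.01, H₀ is rejected.
H₀ is true (actually the lot's defect rate is 1% (within specification)).
Rejecting a true H₀ is a Type I error.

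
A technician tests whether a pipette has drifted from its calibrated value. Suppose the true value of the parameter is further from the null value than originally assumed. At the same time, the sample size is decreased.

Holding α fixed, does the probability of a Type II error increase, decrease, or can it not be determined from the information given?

The first change alone would make β decrease; the second alone would make β increase. Which effect dominates depends on the magnitudes, which are not given.

Cannot be determined from the information given.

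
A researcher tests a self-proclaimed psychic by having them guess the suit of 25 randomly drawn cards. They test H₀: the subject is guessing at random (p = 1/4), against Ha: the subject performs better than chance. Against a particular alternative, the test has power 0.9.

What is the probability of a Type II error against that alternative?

0.1

Power = 1 − β, so β = 1 − 0.9 = 0.1.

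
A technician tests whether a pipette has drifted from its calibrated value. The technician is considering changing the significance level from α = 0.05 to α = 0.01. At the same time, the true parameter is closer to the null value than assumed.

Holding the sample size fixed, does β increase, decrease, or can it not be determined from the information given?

A smaller α moves the rejection region further into the tail. With the alternative true, more outcomes now fall outside the rejection region, so failing to reject becomes more likely. When the true parameter is near the null value, the test has a harder time distinguishing Ha from H₀. Both changes push β in the same direction.

It increases.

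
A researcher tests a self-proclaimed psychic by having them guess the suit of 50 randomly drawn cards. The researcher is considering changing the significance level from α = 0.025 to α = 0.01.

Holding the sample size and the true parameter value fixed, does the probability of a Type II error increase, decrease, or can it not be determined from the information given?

Lowering α raises the bar for rejection; under Ha, the test now fails to reject on outcomes it previously would have rejected.

It increases.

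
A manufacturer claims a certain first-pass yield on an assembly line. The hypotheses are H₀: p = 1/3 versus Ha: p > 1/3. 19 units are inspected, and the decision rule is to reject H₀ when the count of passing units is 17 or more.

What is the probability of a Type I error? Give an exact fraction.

241/387420489

α = P(reject H₀ | H₀ true) = P(Y ≥ 17 | p = 1/3), with Y ~ Binomial(19, 1/3).
Adding the binomial terms for j = 17 through 19 with p = 1/3 yields 241/387420489.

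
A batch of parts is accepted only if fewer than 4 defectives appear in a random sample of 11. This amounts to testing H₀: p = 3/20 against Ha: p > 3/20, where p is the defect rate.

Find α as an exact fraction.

355557667797/5120000000000

The significance level is the probability, assuming p = 3/20, of seeing 4 or more defectives in 11 draws.
α = 1 − P(X ≤ 3) = 1 − 4764442332203/5120000000000 = 355557667797/5120000000000.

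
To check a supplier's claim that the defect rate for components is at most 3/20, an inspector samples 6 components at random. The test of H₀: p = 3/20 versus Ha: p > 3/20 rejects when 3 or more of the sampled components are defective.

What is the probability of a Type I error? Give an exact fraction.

Under H₀, S ~ Binomial(6, 3/20); the Type I error rate is P(S ≥ 3).
Via the complement, α = 1 − Σ_{j=0}^{2} C(6,j)(3/20)^j(17/20)^{6-j} = 302967/6400000.

302967/6400000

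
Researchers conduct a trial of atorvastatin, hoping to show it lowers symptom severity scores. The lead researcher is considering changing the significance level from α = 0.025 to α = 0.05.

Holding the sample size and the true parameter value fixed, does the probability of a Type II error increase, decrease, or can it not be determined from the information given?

It decreases.

With a larger α the critical value moves toward the center, so more of the Ha sampling distribution lies in the rejection region.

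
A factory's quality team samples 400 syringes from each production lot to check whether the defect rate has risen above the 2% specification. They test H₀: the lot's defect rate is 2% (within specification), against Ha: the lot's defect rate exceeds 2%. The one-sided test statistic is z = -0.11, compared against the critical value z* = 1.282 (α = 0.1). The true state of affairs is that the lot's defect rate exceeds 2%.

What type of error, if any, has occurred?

Type II error

Since z = -0.11 ≤ z* = 1.282, H₀ is not rejected.
H₀ is false (actually the lot's defect rate exceeds 2%).
Failing to reject a false H₀ is a Type II error.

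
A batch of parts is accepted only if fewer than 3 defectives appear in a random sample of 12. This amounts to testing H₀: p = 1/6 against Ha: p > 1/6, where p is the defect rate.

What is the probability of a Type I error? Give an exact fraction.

α = P(reject H₀ | H₀ true) = P(S ≥ 3 | p = 1/6), S ~ Binomial(12, 1/6).
Via the complement, α = 1 − Σ_{j=0}^{2} C(12,j)(1/6)^j(5/6)^{12-j} = 702172961/2176782336.

702172961/2176782336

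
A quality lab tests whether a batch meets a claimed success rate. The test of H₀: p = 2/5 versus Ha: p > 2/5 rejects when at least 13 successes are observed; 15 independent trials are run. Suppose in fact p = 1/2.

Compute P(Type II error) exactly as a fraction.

32647/32768

Under the alternative p = 1/2, Y ~ Binomial(15, 1/2); β is the probability the test does not reject, P(Y < 13).
Equivalently, β = 1 − P(Y ≥ 13) = 32647/32768.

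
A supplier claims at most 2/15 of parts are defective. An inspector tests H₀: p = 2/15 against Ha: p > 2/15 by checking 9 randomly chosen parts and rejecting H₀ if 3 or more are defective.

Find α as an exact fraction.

The significance level is the probability, assuming p = 2/15, of seeing 3 or more defectives in 9 draws.
Via the complement, α = 1 − Σ_{j=0}^{2} C(9,j)(2/15)^j(13/15)^{9-j} = 4119920576/38443359375.

4119920576/38443359375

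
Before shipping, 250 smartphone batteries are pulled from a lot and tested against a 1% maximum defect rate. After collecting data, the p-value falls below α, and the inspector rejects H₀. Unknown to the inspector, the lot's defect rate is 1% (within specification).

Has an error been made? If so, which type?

The conventional null hypothesis here is that the lot's defect rate is 1% (within specification).
H₀ was rejected, but H₀ is actually true.
Rejecting a true null hypothesis is a Type I error (false positive).

Type I error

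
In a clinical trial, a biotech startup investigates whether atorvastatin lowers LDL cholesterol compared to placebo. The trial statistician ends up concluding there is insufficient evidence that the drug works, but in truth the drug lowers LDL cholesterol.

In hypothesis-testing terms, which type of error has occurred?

The null hypothesis here is that the drug has no effect on LDL cholesterol.
'Concluding there is insufficient evidence that the drug works' corresponds to failing to reject H₀.
H₀ was not rejected but H₀ is false — a Type II error (false negative).

Type II error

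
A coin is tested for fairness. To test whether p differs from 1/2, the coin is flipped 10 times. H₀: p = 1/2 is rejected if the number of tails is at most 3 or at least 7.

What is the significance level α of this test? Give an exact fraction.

α = P(Y ≤ 3 or Y ≥ 7 | p = 1/2), Y ~ Binomial(10, 1/2).
Each tail has probability (1 + 10 + 45 + 120)/1024; doubling gives α = 352/1024 = 11/32.

11/32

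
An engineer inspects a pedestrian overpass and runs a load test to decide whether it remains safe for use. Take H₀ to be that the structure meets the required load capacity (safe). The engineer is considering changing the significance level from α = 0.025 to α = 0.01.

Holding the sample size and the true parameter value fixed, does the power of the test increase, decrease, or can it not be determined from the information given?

It decreases.

Lowering α raises the bar for rejection; under Ha, the test now fails to reject on outcomes it previously would have rejected.
Since power = 1 − β and β increases, power decreases.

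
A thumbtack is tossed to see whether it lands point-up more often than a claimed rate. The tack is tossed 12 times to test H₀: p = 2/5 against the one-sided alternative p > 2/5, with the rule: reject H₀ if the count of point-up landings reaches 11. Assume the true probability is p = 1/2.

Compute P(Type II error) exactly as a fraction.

4083/4096

A Type II error is failing to reject when Ha holds: with p = 1/2, β = P(S ≤ 10).
Equivalently, β = 1 − P(S ≥ 11) = 4083/4096.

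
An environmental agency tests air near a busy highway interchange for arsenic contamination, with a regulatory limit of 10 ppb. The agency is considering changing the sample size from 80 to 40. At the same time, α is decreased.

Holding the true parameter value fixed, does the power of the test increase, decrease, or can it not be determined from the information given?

It decreases.

With less data the test statistic is noisier; under Ha, more outcomes land inside the acceptance region. Lowering α raises the bar for rejection; under Ha, the test now fails to reject on outcomes it previously would have rejected. Both changes push β in the same direction.
Since power = 1 − β and β increases, power decreases.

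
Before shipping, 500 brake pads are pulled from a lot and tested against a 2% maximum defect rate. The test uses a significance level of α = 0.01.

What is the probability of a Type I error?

0.01

The significance level α is, by definition, the probability of a Type I error — P(reject H₀ | H₀ true).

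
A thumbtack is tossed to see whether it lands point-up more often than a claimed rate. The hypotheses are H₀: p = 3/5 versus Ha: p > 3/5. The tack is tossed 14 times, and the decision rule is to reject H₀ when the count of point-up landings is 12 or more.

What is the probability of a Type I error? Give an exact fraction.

Under H₀, X ~ Binomial(14, 3/5), and α = P(X ≥ 12).
Adding the binomial terms for j = 12 through 14 with p = 3/5 yields 242868537/6103515625.

242868537/6103515625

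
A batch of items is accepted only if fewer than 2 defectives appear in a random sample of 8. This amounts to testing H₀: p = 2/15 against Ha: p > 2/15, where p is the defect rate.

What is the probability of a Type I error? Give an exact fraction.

Under H₀, Y ~ Binomial(8, 2/15); the Type I error rate is P(Y ≥ 2).
Via the complement, α = 1 − Σ_{j=0}^{1} C(8,j)(2/15)^j(13/15)^{8-j} = 743183632/2562890625.

743183632/2562890625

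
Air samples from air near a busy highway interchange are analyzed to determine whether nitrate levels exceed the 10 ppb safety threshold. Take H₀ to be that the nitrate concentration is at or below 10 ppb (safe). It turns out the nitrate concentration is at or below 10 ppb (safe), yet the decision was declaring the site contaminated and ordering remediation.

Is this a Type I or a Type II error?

Type I error

'Declaring the site contaminated and ordering remediation' corresponds to rejecting H₀.
H₀ was rejected but H₀ is true — a Type I error (false positive).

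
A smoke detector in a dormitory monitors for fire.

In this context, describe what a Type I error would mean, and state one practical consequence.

A Type I error would mean concluding that there is a fire when in fact there is no fire. Consequence: the building is evacuated for a false alarm, disrupting work.

With the conventional null hypothesis that there is no fire:
A Type I error is rejecting H₀ when H₀ is true.
Here that means sounding the alarm and evacuating the building when actually there is no fire.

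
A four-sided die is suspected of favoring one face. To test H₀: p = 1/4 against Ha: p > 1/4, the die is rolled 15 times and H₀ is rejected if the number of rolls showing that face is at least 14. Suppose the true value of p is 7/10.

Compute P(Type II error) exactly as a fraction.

β = P(fail to reject H₀ | Ha true) = P(X ≤ 13 | p = 7/10), X ~ Binomial(15, 7/10).
Adding the binomial probabilities P(X=0)+…+P(X=13) at p = 7/10 gives 241183100052963/250000000000000.

241183100052963/250000000000000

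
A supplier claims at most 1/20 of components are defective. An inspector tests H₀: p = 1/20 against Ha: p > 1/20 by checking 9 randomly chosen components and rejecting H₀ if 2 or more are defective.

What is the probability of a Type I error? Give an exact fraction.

The significance level is the probability, assuming p = 1/20, of seeing 2 or more defectives in 9 draws.
Computing the lower-tail complement: 1 − 118884941287/128000000000 = 9115058713/128000000000.

9115058713/128000000000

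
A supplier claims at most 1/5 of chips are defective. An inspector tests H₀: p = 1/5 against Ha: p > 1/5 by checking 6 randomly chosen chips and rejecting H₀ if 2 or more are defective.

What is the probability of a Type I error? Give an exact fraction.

Under H₀, X ~ Binomial(6, 1/5); the Type I error rate is P(X ≥ 2).
Via the complement, α = 1 − Σ_{j=0}^{1} C(6,j)(1/5)^j(4/5)^{6-j} = 1077/3125.

1077/3125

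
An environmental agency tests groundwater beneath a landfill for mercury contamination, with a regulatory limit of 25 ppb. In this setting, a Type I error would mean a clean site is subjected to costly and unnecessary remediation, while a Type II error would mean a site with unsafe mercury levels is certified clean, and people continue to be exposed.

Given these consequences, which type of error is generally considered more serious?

Type II error

The Type II consequence (a site with unsafe mercury levels is certified clean, and people continue to be exposed) is more severe than the Type I consequence (a clean site is subjected to costly and unnecessary remediation).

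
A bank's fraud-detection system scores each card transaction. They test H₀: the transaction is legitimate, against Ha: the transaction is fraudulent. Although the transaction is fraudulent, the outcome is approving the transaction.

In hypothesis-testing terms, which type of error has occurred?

'Approving the transaction' corresponds to failing to reject H₀.
H₀ was not rejected but H₀ is false — a Type II error (false negative).

Type II error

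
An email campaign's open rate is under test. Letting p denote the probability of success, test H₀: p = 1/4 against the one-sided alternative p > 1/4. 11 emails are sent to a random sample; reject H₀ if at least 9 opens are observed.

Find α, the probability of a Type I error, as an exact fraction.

α = P(reject H₀ | H₀ true) = P(S ≥ 9 | p = 1/4), with S ~ Binomial(11, 1/4).
P(S ≥ 9) = Σ_{j=9}^{11} C(11,j)·(1/4)^j·(3/4)^{11-j} = 529/4194304.

529/4194304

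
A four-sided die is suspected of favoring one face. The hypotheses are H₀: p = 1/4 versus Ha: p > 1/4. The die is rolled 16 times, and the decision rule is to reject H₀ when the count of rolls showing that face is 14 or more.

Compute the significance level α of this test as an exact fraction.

The Type I error probability is α = P(S ≥ 14) computed under H₀, where S ~ Binomial(16, 1/4).
Adding the binomial terms for j = 14 through 16 with p = 1/4 yields 1129/4294967296.

1129/4294967296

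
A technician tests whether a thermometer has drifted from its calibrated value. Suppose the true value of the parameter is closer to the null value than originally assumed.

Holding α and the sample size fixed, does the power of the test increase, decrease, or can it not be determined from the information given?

When the true parameter is near the null value, the test has a harder time distinguishing Ha from H₀.
Since power = 1 − β and β increases, power decreases.

It decreases.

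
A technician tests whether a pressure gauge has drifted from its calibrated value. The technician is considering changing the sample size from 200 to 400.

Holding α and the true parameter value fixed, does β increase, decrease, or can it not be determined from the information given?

It decreases.

Increasing n separates the H₀ and Ha sampling distributions, so under Ha fewer outcomes land in the acceptance region.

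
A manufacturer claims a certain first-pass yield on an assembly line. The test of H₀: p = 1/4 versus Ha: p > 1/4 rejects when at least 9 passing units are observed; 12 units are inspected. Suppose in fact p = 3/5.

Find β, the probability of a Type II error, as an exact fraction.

37825328/48828125

β = P(fail to reject H₀ | Ha true) = P(X ≤ 8 | p = 3/5), X ~ Binomial(12, 3/5).
Equivalently, β = 1 − P(X ≥ 9) = 37825328/48828125.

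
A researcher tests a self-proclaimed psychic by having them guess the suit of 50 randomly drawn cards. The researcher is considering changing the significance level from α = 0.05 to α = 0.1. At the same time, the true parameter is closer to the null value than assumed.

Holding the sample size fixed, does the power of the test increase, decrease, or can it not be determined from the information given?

The first change alone would make β decrease; the second alone would make β increase. Which effect dominates depends on the magnitudes, which are not given.
Since power = 1 − β, the effect on power is likewise indeterminate.

Cannot be determined from the information given.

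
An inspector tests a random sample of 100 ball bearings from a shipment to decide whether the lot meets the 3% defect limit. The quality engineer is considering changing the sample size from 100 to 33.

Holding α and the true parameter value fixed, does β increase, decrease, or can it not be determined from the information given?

It increases.

With less data the test statistic is noisier; under Ha, more outcomes land inside the acceptance region.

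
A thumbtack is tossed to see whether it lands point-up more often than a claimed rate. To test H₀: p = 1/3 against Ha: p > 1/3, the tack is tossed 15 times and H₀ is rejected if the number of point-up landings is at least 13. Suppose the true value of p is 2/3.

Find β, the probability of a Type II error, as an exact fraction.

A Type II error is failing to reject when Ha holds: with p = 2/3, β = P(K ≤ 12).
Summing C(15,j)·(2/3)^j·(1/3)^{15-j} for j = 0..12 gives 13210219/14348907.

13210219/14348907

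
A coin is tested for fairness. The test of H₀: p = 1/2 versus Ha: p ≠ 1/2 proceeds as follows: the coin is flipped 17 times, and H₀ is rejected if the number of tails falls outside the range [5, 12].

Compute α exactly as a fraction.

Under H₀, X ~ Binomial(17, 1/2); α is the probability of landing in either tail, P(X ≤ 4) + P(X ≥ 13).
By symmetry, α = 2·P(X ≤ 4) = 2·(1 + 17 + 136 + 680 + 2380)/131072 = 6428/131072 = 1607/32768.

1607/32768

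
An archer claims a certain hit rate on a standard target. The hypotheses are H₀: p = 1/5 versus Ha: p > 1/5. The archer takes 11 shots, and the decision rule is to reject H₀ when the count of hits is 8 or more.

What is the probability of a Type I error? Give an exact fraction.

The Type I error probability is α = P(X ≥ 8) computed under H₀, where X ~ Binomial(11, 1/5).
P(X ≥ 8) = Σ_{j=8}^{11} C(11,j)·(1/5)^j·(4/5)^{11-j} = 2297/9765625.

2297/9765625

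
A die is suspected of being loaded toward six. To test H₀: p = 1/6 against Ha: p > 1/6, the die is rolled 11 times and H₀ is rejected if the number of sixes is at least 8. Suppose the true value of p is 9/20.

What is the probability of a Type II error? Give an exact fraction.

A Type II error is failing to reject when Ha holds: with p = 9/20, β = P(Y ≤ 7).
Equivalently, β = 1 − P(Y ≥ 8) = 4807868226029/5120000000000.

4807868226029/5120000000000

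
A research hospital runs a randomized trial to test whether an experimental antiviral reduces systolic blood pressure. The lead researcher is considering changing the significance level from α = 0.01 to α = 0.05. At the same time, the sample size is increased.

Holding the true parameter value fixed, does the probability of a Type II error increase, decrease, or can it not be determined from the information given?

It decreases.

With a larger α the critical value moves toward the center, so more of the Ha sampling distribution lies in the rejection region. A larger sample reduces the standard error, pulling the sampling distribution under Ha further from the non-rejection region. Both changes push β in the same direction.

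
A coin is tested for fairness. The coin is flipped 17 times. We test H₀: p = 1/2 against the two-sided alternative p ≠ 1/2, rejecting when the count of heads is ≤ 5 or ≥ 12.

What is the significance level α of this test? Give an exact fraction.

The significance level is the null-hypothesis probability of the rejection region {≤5} ∪ {≥12}.
By symmetry, α = 2·P(Y ≤ 5) = 2·(1 + 17 + 136 + 680 + 2380 + 6188)/131072 = 18804/131072 = 4701/32768.

4701/32768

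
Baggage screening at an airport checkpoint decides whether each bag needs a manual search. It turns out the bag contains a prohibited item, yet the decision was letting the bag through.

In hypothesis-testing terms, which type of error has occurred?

The null hypothesis here is that the bag contains no prohibited items.
'Letting the bag through' corresponds to failing to reject H₀.
H₀ was not rejected but H₀ is false — a Type II error (false negative).

Type II error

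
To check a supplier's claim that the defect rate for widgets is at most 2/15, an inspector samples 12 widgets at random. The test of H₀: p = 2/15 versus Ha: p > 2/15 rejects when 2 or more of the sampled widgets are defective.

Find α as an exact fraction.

63436403311256/129746337890625

α = P(reject H₀ | H₀ true) = P(S ≥ 2 | p = 2/15), S ~ Binomial(12, 2/15).
α = 1 − P(S ≤ 1) = 1 − 66309934579369/129746337890625 = 63436403311256/129746337890625.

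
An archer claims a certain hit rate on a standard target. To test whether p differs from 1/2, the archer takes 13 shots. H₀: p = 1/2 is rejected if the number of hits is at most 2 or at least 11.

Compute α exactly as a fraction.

23/1024

The significance level is the null-hypothesis probability of the rejection region {≤2} ∪ {≥11}.
By symmetry, α = 2·P(Y ≤ 2) = 2·(1 + 13 + 78)/8192 = 184/8192 = 23/1024.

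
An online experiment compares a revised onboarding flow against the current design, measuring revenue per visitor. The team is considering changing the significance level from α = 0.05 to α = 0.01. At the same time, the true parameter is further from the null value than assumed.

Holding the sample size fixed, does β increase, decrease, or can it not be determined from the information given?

Cannot be determined from the information given.

The first change alone would make β increase; the second alone would make β decrease. Which effect dominates depends on the magnitudes, which are not given.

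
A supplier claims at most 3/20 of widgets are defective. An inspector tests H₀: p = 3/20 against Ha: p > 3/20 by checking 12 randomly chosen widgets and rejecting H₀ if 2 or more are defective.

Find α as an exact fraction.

α = P(reject H₀ | H₀ true) = P(S ≥ 2 | p = 3/20), S ~ Binomial(12, 3/20).
Computing the lower-tail complement: 1 − 1816410504304549/4096000000000000 = 2279589495695451/4096000000000000.

2279589495695451/4096000000000000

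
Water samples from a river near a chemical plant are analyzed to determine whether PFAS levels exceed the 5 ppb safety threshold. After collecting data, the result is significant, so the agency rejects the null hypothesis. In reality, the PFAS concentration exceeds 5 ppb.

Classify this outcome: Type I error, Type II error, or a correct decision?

The conventional null hypothesis here is that the PFAS concentration is at or below 5 ppb (safe).
The test rejected a false H₀ — the decision matches the true state.

No error — this is a correct decision.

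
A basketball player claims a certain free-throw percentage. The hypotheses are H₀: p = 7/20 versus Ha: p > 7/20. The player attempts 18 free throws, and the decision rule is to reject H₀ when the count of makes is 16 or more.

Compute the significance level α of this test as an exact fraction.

α = P(reject H₀ | H₀ true) = P(K ≥ 16 | p = 7/20), with K ~ Binomial(18, 7/20).
P(K ≥ 16) = Σ_{j=16}^{18} C(18,j)·(7/20)^j·(13/20)^{18-j} = 114420979951136243/32768000000000000000000.

114420979951136243/32768000000000000000000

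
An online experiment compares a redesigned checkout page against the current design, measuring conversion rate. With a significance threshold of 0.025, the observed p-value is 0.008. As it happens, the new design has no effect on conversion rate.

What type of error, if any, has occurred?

Type I error

The conventional null hypothesis is that the new design has no effect on conversion rate.
Since p = 0.008 < α = 0.025, H₀ is rejected.
H₀ is true (actually the new design has no effect on conversion rate).
Rejecting a true H₀ is a Type I error.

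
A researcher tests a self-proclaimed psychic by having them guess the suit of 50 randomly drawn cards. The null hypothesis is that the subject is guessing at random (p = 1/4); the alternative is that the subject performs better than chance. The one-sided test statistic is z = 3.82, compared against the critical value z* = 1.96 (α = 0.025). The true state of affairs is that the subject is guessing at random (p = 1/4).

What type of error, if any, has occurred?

Since z = 3.82 > z* = 1.96, H₀ is rejected.
H₀ is true (actually the subject is guessing at random (p = 1/4)).
Rejecting a true H₀ is a Type I error.

Type I error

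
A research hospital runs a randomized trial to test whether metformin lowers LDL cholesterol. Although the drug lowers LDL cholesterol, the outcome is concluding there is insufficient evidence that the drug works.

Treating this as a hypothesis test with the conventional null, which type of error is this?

Type II error

The null hypothesis here is that the drug has no effect on LDL cholesterol.
'Concluding there is insufficient evidence that the drug works' corresponds to failing to reject H₀.
H₀ was not rejected but H₀ is false — a Type II error (false negative).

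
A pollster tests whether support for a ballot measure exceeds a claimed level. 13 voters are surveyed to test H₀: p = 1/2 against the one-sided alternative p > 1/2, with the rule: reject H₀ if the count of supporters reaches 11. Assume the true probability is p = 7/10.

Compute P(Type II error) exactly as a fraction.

7788298257/9765625000

A Type II error is failing to reject when Ha holds: with p = 7/10, β = P(X ≤ 10).
Summing C(13,j)·(7/10)^j·(3/10)^{13-j} for j = 0..10 gives 7788298257/9765625000.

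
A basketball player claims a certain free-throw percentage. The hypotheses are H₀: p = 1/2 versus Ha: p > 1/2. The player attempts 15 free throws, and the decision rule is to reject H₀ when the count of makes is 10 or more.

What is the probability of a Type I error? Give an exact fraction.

309/2048

Under H₀, S ~ Binomial(15, 1/2), and α = P(S ≥ 10).
P(S ≥ 10) = [C(15,10) + C(15,11) + C(15,12) + C(15,13) + C(15,14) + C(15,15)] / 2^15 = (3003 + 1365 + 455 + 105 + 15 + 1) / 32768 = 4944/32768 = 309/2048.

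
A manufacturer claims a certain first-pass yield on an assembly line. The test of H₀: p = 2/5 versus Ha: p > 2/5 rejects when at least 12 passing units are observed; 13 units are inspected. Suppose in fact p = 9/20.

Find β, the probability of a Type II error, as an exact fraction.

10234633838806861/10240000000000000

β = P(fail to reject H₀ | Ha true) = P(X ≤ 11 | p = 9/20), X ~ Binomial(13, 9/20).
Adding the binomial probabilities P(X=0)+…+P(X=11) at p = 9/20 gives 10234633838806861/10240000000000000.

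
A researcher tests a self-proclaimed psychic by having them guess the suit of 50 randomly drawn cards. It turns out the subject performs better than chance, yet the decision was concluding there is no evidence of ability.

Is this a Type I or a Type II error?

Type II error

The null hypothesis here is that the subject is guessing at random (p = 1/4).
'Concluding there is no evidence of ability' corresponds to failing to reject H₀.
H₀ was not rejected but H₀ is false — a Type II error (false negative).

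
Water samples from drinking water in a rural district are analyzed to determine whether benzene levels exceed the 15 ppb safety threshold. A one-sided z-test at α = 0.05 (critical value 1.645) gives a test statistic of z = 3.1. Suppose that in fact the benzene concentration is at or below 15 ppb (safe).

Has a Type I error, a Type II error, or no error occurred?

Type I error

The conventional null hypothesis is that the benzene concentration is at or below 15 ppb (safe).
Since z = 3.1 > z* = 1.645, H₀ is rejected.
H₀ is true (actually the benzene concentration is at or below 15 ppb (safe)).
Rejecting a true H₀ is a Type I error.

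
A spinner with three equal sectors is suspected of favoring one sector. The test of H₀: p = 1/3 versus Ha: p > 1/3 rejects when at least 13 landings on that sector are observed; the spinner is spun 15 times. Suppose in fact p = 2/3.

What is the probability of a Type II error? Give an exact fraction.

Under the alternative p = 2/3, K ~ Binomial(15, 2/3); β is the probability the test does not reject, P(K < 13).
Adding the binomial probabilities P(K=0)+…+P(K=12) at p = 2/3 gives 13210219/14348907.

13210219/14348907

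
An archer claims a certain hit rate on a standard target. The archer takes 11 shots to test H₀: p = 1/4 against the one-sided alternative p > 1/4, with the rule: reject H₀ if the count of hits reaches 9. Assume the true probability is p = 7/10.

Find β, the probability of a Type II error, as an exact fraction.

A Type II error is failing to reject when Ha holds: with p = 7/10, β = P(S ≤ 8).
Summing C(11,j)·(7/10)^j·(3/10)^{11-j} for j = 0..8 gives 2749038183/4000000000.

2749038183/4000000000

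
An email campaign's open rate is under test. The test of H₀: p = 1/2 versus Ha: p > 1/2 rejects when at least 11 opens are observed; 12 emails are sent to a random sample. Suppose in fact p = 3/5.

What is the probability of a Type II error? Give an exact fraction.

β = P(fail to reject H₀ | Ha true) = P(X ≤ 10 | p = 3/5), X ~ Binomial(12, 3/5).
Adding the binomial probabilities P(X=0)+…+P(X=10) at p = 3/5 gives 239357656/244140625.

239357656/244140625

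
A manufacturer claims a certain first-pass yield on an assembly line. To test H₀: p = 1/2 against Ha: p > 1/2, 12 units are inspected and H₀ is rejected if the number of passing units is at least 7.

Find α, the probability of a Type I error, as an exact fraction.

α = P(reject H₀ | H₀ true) = P(S ≥ 7 | p = 1/2), with S ~ Binomial(12, 1/2).
Summing the upper tail: (792 + 495 + 220 + 66 + 12 + 1) / 2^12 = 1586/4096 = 793/2048.

793/2048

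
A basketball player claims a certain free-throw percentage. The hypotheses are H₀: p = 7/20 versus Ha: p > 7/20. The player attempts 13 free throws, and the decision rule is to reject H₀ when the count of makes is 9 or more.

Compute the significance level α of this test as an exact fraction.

The Type I error probability is α = P(Y ≥ 9) computed under H₀, where Y ~ Binomial(13, 7/20).
Summing C(13,j)(7/20)^j(13/20)^{13−j} for j = 9,…,13 gives 206011579958513/16384000000000000.

206011579958513/16384000000000000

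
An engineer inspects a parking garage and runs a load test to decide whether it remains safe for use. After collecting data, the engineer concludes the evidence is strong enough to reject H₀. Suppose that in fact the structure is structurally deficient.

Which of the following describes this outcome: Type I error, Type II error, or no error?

The conventional null hypothesis here is that the structure meets the required load capacity (safe).
The test rejected a false H₀ — the decision matches the true state.

No error (correct decision).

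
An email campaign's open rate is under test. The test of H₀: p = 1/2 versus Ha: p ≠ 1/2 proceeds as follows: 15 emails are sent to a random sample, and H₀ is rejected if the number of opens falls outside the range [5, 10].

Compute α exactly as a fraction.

Under H₀, Y ~ Binomial(15, 1/2); α is the probability of landing in either tail, P(Y ≤ 4) + P(Y ≥ 11).
The two tails are symmetric, so α = 2·(1 + 15 + 105 + 455 + 1365)/2^15 = 3882/32768 = 1941/16384.

1941/16384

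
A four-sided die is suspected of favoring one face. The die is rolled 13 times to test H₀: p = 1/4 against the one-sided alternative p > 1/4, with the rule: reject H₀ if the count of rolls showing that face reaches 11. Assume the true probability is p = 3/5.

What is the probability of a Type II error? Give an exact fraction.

β = P(fail to reject H₀ | Ha true) = P(X ≤ 10 | p = 3/5), X ~ Binomial(13, 3/5).
Summing C(13,j)·(3/5)^j·(2/5)^{13-j} for j = 0..10 gives 1150021472/1220703125.

1150021472/1220703125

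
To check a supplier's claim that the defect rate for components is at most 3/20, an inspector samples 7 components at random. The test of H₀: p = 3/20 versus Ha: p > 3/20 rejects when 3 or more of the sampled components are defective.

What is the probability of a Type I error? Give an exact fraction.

18883881/256000000

α = P(reject H₀ | H₀ true) = P(K ≥ 3 | p = 3/20), K ~ Binomial(7, 3/20).
Computing the lower-tail complement: 1 − 237116119/256000000 = 18883881/256000000.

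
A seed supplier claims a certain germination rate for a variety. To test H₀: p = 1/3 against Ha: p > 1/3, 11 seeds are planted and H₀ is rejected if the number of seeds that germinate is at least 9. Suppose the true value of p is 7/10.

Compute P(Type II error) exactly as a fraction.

2749038183/4000000000

β = P(fail to reject H₀ | Ha true) = P(X ≤ 8 | p = 7/10), X ~ Binomial(11, 7/10).
Adding the binomial probabilities P(X=0)+…+P(X=8) at p = 7/10 gives 2749038183/4000000000.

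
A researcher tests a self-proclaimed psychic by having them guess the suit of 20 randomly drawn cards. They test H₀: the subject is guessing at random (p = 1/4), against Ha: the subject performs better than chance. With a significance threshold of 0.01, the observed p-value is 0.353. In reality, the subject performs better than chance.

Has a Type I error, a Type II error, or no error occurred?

Type II error

Since p = 0.353 ≥ α = 0.01, H₀ is not rejected.
H₀ is false (actually the subject performs better than chance).
Failing to reject a false H₀ is a Type II error.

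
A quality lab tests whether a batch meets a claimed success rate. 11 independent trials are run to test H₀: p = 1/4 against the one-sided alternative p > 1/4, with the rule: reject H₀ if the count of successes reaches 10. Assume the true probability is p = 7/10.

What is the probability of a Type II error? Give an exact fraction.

2217524751/2500000000

β = P(fail to reject H₀ | Ha true) = P(X ≤ 9 | p = 7/10), X ~ Binomial(11, 7/10).
Adding the binomial probabilities P(X=0)+…+P(X=9) at p = 7/10 gives 2217524751/2500000000.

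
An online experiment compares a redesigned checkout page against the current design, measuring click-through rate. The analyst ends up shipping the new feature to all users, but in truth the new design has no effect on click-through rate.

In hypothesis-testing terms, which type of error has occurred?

Type I error

The null hypothesis here is that the new design has no effect on click-through rate.
'Shipping the new feature to all users' corresponds to rejecting H₀.
H₀ was rejected but H₀ is true — a Type I error (false positive).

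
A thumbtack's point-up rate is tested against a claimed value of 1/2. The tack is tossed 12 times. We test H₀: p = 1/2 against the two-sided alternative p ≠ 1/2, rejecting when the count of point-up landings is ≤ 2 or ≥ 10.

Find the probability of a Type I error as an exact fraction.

79/2048

α = P(S ≤ 2 or S ≥ 10 | p = 1/2), S ~ Binomial(12, 1/2).
The two tails are symmetric, so α = 2·(1 + 12 + 66)/2^12 = 158/4096 = 79/2048.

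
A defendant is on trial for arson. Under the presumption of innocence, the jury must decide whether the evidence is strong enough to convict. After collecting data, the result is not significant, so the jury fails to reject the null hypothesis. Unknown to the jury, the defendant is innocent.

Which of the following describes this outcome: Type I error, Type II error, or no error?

No error — this is a correct decision.

The conventional null hypothesis here is that the defendant is innocent.
The test retained a true H₀ — the decision matches the true state.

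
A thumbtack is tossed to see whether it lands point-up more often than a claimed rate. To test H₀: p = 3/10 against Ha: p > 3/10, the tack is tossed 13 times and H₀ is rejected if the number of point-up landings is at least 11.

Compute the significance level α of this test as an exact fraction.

The Type I error probability is α = P(S ≥ 11) computed under H₀, where S ~ Binomial(13, 3/10).
Adding the binomial terms for j = 11 through 13 with p = 3/10 yields 90876411/1250000000000.

90876411/1250000000000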